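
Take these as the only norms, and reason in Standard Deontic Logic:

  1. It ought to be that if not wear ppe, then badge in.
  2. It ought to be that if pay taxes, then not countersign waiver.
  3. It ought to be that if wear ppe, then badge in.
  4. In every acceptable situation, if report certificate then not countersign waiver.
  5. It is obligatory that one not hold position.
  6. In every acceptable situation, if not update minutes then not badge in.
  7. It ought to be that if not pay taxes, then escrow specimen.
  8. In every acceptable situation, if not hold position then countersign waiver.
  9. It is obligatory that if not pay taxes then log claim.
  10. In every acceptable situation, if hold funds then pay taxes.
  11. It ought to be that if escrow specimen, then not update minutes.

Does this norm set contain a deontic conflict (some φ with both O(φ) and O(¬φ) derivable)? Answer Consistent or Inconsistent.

Inconsistent

Premises 3 and 1 cover both cases: O(wear_ppe → badge_in) and O(¬wear_ppe → badge_in). Since wear_ppe ∨ ¬wear_ppe is a tautology, O(badge_in) follows.
The contrapositive of premise 6 (O(¬update_minutes → ¬badge_in)) is O(badge_in → update_minutes), and O(badge_in) is already established, so O(update_minutes).
The contrapositive of premise 11 (O(escrow_specimen → ¬update_minutes)) is O(update_minutes → ¬escrow_specimen), and O(update_minutes) is already established, so O(¬escrow_specimen).
The contrapositive of premise 7 (O(¬pay_taxes → escrow_specimen)) is O(¬escrow_specimen → pay_taxes), and O(¬escrow_specimen) is already established, so O(pay_taxes).
With premise 2, O(pay_taxes → ¬countersign_waiver), the K-axiom yields O(¬countersign_waiver).
Premise 8, O(¬hold_position → countersign_waiver), contraposes to O(¬countersign_waiver → hold_position); with O(¬countersign_waiver) we get O(hold_position).
But premise 5 directly asserts O(¬hold_position).
We now have both O(hold_position) and O(¬hold_position) — hold_position is simultaneously obligatory and forbidden, violating the D-axiom.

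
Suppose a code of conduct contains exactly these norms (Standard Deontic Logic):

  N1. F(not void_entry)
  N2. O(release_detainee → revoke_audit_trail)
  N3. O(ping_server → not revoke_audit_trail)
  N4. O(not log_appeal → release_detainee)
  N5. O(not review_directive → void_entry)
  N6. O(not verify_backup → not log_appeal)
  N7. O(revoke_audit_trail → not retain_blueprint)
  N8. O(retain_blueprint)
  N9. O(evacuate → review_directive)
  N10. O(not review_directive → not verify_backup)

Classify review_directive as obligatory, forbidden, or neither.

Premise 8 states O(retain_blueprint) outright.
Premise 7, O(revoke_audit_trail → not retain_blueprint), contraposes to O(retain_blueprint → not revoke_audit_trail); with O(retain_blueprint) we get O(not revoke_audit_trail).
Premise 2, O(release_detainee → revoke_audit_trail), contraposes to O(not revoke_audit_trail → not release_detainee); with O(not revoke_audit_trail) we get O(not release_detainee).
The contrapositive of premise 4 (O(not log_appeal → release_detainee)) is O(not release_detainee → log_appeal), and O(not release_detainee) is already established, so O(log_appeal).
The contrapositive of premise 6 (O(not verify_backup → not log_appeal)) is O(log_appeal → verify_backup), and O(log_appeal) is already established, so O(verify_backup).
Premise 10, O(not review_directive → not verify_backup), contraposes to O(verify_backup → review_directive); with O(verify_backup) we get O(review_directive).
Premises 1, 3, 5, 9 do not contribute to this derivation.
Hence review_directive is obligatory.

Obligatory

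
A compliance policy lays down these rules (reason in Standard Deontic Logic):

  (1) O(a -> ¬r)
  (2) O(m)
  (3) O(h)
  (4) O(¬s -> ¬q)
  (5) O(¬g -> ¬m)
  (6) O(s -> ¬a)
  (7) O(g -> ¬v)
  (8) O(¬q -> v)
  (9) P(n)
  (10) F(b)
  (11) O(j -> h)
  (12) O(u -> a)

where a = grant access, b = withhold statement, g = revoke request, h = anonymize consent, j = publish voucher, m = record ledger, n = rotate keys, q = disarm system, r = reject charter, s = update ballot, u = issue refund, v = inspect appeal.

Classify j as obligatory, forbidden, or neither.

Neither

Premise 11 is O(j -> h); even if O(h) held, inferring O(j) would be affirming the consequent — invalid.
No premise or chain of K-axiom applications forces O(j), and none forces O(¬j). So j is neither obligatory nor forbidden under these norms.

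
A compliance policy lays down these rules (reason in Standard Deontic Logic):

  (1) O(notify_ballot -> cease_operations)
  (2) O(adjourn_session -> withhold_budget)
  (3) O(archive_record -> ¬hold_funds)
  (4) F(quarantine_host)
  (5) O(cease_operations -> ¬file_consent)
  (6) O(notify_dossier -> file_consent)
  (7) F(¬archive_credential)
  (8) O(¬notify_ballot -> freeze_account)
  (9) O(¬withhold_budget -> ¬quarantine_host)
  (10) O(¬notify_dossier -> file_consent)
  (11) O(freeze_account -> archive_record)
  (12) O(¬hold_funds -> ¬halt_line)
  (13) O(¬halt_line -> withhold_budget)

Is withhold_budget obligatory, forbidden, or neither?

Premises 10 and 6 are O(¬notify_dossier -> file_consent) and O(notify_dossier -> file_consent); every ideal world satisfies ¬notify_dossier or notify_dossier, so in either case file_consent holds — hence O(file_consent).
The contrapositive of premise 5 (O(cease_operations -> ¬file_consent)) is O(file_consent -> ¬cease_operations), and O(file_consent) is already established, so O(¬cease_operations).
The contrapositive of premise 1 (O(notify_ballot -> cease_operations)) is O(¬cease_operations -> ¬notify_ballot), and O(¬cease_operations) is already established, so O(¬notify_ballot).
From O(¬notify_ballot) and premise 8, O(¬notify_ballot -> freeze_account), we obtain O(freeze_account).
Applying K to premise 11 (O(freeze_account -> archive_record)) and O(freeze_account) yields O(archive_record).
Applying K to premise 3 (O(archive_record -> ¬hold_funds)) and O(archive_record) yields O(¬hold_funds).
With premise 12, O(¬hold_funds -> ¬halt_line), the K-axiom yields O(¬halt_line).
With premise 13, O(¬halt_line -> withhold_budget), the K-axiom yields O(withhold_budget).
Premises 2, 4, 7, 9 do not contribute to this derivation.
Hence withhold_budget is obligatory.

Obligatory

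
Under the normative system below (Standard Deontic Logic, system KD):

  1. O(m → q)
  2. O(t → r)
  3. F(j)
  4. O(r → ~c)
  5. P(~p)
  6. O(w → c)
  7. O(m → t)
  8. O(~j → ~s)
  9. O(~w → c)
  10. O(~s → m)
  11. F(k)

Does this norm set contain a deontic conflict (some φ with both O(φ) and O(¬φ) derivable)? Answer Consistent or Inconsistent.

Premises 6 and 9 are O(w → c) and O(~w → c); every ideal world satisfies w or ~w, so in either case c holds — hence O(c).
Premise 4 is O(r → ~c); contrapositively O(c → ~r). Since O(c) holds, K gives O(~r).
Premise 2, O(t → r), contraposes to O(~r → ~t); with O(~r) we get O(~t).
Premise 7 is O(m → t); contrapositively O(~t → ~m). Since O(~t) holds, K gives O(~m).
Premise 10 is O(~s → m); contrapositively O(~m → s). Since O(~m) holds, K gives O(s).
Premise 8 is O(~j → ~s); contrapositively O(s → j). Since O(s) holds, K gives O(j).
But premise 3, F(j), means O(~j).
We now have both O(j) and O(~j) — j is simultaneously obligatory and forbidden, violating the D-axiom.

Inconsistent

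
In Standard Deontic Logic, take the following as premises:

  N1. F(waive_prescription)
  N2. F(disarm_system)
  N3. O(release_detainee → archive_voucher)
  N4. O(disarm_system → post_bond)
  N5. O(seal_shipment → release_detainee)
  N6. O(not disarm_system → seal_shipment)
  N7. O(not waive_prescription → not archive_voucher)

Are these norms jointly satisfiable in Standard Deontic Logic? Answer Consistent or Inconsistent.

Inconsistent

Premise 2 is F(disarm_system), i.e. O(not disarm_system).
Premise 6 is O(not disarm_system → seal_shipment); since O(not disarm_system), deontic closure gives O(seal_shipment).
From O(seal_shipment) and premise 5, O(seal_shipment → release_detainee), we obtain O(release_detainee).
Premise 3 is O(release_detainee → archive_voucher); since O(release_detainee), deontic closure gives O(archive_voucher).
The contrapositive of premise 7 (O(not waive_prescription → not archive_voucher)) is O(archive_voucher → waive_prescription), and O(archive_voucher) is already established, so O(waive_prescription).
However, F(waive_prescription) at premise 1 amounts to O(not waive_prescription).
We now have both O(waive_prescription) and O(not waive_prescription) — waive_prescription is simultaneously obligatory and forbidden, violating the D-axiom.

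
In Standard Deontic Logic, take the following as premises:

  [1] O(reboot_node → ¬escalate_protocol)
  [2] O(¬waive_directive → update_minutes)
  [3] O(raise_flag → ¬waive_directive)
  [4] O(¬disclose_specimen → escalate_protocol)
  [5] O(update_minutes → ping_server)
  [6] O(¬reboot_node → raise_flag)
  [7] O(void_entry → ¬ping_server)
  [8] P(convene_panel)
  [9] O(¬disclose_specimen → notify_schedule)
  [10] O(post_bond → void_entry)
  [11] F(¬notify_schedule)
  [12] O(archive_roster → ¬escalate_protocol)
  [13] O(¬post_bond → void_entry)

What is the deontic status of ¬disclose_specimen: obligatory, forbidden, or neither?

By case analysis on ¬post_bond: premise 13 gives O(¬post_bond → void_entry) and premise 10 gives O(post_bond → void_entry), so O(void_entry) either way.
Premise 7 is O(void_entry → ¬ping_server); since O(void_entry), deontic closure gives O(¬ping_server).
Premise 5, O(update_minutes → ping_server), contraposes to O(¬ping_server → ¬update_minutes); with O(¬ping_server) we get O(¬update_minutes).
Premise 2 is O(¬waive_directive → update_minutes); contrapositively O(¬update_minutes → waive_directive). Since O(¬update_minutes) holds, K gives O(waive_directive).
Premise 3 is O(raise_flag → ¬waive_directive); contrapositively O(waive_directive → ¬raise_flag). Since O(waive_directive) holds, K gives O(¬raise_flag).
Premise 6 is O(¬reboot_node → raise_flag); contrapositively O(¬raise_flag → reboot_node). Since O(¬raise_flag) holds, K gives O(reboot_node).
Premise 1 is O(reboot_node → ¬escalate_protocol); since O(reboot_node), deontic closure gives O(¬escalate_protocol).
Premise 4 is O(¬disclose_specimen → escalate_protocol); contrapositively O(¬escalate_protocol → disclose_specimen). Since O(¬escalate_protocol) holds, K gives O(disclose_specimen).
Premises 8, 9, 11, 12 do not contribute to this derivation.
Thus O(disclose_specimen), which is F(¬disclose_specimen): ¬disclose_specimen is forbidden.

Forbidden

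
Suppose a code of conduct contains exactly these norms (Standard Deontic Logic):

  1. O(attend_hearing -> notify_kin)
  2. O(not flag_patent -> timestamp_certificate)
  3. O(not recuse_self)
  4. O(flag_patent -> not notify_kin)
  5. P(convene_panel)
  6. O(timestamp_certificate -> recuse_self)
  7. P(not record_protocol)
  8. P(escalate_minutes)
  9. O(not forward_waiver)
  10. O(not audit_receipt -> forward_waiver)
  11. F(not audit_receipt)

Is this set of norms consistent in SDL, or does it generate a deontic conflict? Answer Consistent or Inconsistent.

Consistent

Premise 10 is O(not audit_receipt -> forward_waiver), but O(not audit_receipt) is not derivable from the premises, so it does not yield O(forward_waiver).
So O(forward_waiver) is not derivable, and the apparent clash with O(not forward_waiver) does not arise.
A world satisfying every obligation exists (e.g. attend_hearing=false, audit_receipt=true, convene_panel=false, escalate_minutes=false, flag_patent=true, forward_waiver=false, notify_kin=false, record_protocol=false, recuse_self=false, timestamp_certificate=false); no atom is both obligatory and forbidden, so the set is consistent.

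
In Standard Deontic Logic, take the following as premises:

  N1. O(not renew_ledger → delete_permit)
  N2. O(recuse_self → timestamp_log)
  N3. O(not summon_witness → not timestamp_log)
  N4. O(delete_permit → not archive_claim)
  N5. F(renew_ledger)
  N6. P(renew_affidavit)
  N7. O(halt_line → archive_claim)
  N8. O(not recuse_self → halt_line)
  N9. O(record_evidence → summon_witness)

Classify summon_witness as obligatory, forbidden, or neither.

F(renew_ledger) at premise 5 means O(not renew_ledger).
From O(not renew_ledger) and premise 1, O(not renew_ledger → delete_permit), we obtain O(delete_permit).
From O(delete_permit) and premise 4, O(delete_permit → not archive_claim), we obtain O(not archive_claim).
Premise 7, O(halt_line → archive_claim), contraposes to O(not archive_claim → not halt_line); with O(not archive_claim) we get O(not halt_line).
Premise 8 is O(not recuse_self → halt_line); contrapositively O(not halt_line → recuse_self). Since O(not halt_line) holds, K gives O(recuse_self).
With premise 2, O(recuse_self → timestamp_log), the K-axiom yields O(timestamp_log).
Premise 3 is O(not summon_witness → not timestamp_log); contrapositively O(timestamp_log → summon_witness). Since O(timestamp_log) holds, K gives O(summon_witness).
Premises 6, 9 do not contribute to this derivation.
Hence summon_witness is obligatory.

Obligatory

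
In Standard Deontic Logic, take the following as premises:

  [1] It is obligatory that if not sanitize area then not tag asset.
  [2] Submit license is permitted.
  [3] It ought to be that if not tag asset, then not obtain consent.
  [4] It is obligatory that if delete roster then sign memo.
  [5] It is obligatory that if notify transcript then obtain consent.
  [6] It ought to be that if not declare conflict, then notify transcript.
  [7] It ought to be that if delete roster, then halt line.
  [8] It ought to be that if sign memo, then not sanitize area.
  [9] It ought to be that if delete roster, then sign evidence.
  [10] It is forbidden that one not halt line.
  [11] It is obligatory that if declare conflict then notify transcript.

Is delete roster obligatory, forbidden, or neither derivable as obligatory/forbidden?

Premises 11 and 6 are O(declare_conflict → notify_transcript) and O(¬declare_conflict → notify_transcript); every ideal world satisfies declare_conflict or ¬declare_conflict, so in either case notify_transcript holds — hence O(notify_transcript).
Applying K to premise 5 (O(notify_transcript → obtain_consent)) and O(notify_transcript) yields O(obtain_consent).
Premise 3, O(¬tag_asset → ¬obtain_consent), contraposes to O(obtain_consent → tag_asset); with O(obtain_consent) we get O(tag_asset).
Premise 1, O(¬sanitize_area → ¬tag_asset), contraposes to O(tag_asset → sanitize_area); with O(tag_asset) we get O(sanitize_area).
Premise 8, O(sign_memo → ¬sanitize_area), contraposes to O(sanitize_area → ¬sign_memo); with O(sanitize_area) we get O(¬sign_memo).
Premise 4 is O(delete_roster → sign_memo); contrapositively O(¬sign_memo → ¬delete_roster). Since O(¬sign_memo) holds, K gives O(¬delete_roster).
Premises 2, 7, 9, 10 do not contribute to this derivation.
Thus O(¬delete_roster), which is F(delete_roster): delete_roster is forbidden.

Forbidden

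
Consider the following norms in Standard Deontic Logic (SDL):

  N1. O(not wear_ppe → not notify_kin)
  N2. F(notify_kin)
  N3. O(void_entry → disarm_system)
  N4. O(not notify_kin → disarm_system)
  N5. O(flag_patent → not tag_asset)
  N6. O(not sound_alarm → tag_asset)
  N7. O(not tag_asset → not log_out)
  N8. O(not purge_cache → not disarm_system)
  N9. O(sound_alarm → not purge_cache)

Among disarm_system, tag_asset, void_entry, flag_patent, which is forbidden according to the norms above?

Premise 2, F(notify_kin), is equivalent to O(not notify_kin).
From O(not notify_kin) and premise 4, O(not notify_kin → disarm_system), we obtain O(disarm_system).
The contrapositive of premise 8 (O(not purge_cache → not disarm_system)) is O(disarm_system → purge_cache), and O(disarm_system) is already established, so O(purge_cache).
Premise 9 is O(sound_alarm → not purge_cache); contrapositively O(purge_cache → not sound_alarm). Since O(purge_cache) holds, K gives O(not sound_alarm).
From O(not sound_alarm) and premise 6, O(not sound_alarm → tag_asset), we obtain O(tag_asset).
The contrapositive of premise 5 (O(flag_patent → not tag_asset)) is O(tag_asset → not flag_patent), and O(tag_asset) is already established, so O(not flag_patent).
So O(not flag_patent) holds, i.e. flag_patent is forbidden. None of the other listed options is forbidden under the premises.

flag_patent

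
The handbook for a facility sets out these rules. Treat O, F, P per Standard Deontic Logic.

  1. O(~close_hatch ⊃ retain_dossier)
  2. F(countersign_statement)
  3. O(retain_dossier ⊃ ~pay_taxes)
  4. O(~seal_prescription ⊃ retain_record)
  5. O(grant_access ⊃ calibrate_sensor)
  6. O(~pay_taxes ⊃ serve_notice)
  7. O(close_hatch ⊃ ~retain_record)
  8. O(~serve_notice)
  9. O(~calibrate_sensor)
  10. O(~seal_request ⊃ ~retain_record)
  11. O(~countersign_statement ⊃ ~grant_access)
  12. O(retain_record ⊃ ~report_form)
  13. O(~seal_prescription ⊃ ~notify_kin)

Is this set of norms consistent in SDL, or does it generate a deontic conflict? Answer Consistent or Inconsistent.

Premise 5 is O(grant_access ⊃ calibrate_sensor), but O(grant_access) is not derivable from the premises, so it does not yield O(calibrate_sensor).
So O(calibrate_sensor) is not derivable, and the apparent clash with O(~calibrate_sensor) does not arise.
A world satisfying every obligation exists (e.g. calibrate_sensor=false, close_hatch=true, countersign_statement=false, grant_access=false, notify_kin=false, pay_taxes=true, report_form=false, retain_dossier=false, retain_record=false, seal_prescription=true, seal_request=false, serve_notice=false); no atom is both obligatory and forbidden, so the set is consistent.

Consistent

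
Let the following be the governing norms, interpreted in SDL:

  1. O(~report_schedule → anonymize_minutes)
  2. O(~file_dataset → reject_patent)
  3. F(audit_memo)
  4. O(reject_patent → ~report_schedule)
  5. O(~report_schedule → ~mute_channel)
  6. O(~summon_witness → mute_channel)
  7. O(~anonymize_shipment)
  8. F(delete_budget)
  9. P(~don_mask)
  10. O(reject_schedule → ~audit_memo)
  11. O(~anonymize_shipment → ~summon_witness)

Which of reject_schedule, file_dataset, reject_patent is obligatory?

Premise 7 states O(~anonymize_shipment) outright.
Applying K to premise 11 (O(~anonymize_shipment → ~summon_witness)) and O(~anonymize_shipment) yields O(~summon_witness).
Applying K to premise 6 (O(~summon_witness → mute_channel)) and O(~summon_witness) yields O(mute_channel).
Premise 5, O(~report_schedule → ~mute_channel), contraposes to O(mute_channel → report_schedule); with O(mute_channel) we get O(report_schedule).
Premise 4, O(reject_patent → ~report_schedule), contraposes to O(report_schedule → ~reject_patent); with O(report_schedule) we get O(~reject_patent).
Premise 2, O(~file_dataset → reject_patent), contraposes to O(~reject_patent → file_dataset); with O(~reject_patent) we get O(file_dataset).
So O(file_dataset) holds — file_dataset is obligatory. None of the other listed options is made obligatory by any chain of premises.

file_dataset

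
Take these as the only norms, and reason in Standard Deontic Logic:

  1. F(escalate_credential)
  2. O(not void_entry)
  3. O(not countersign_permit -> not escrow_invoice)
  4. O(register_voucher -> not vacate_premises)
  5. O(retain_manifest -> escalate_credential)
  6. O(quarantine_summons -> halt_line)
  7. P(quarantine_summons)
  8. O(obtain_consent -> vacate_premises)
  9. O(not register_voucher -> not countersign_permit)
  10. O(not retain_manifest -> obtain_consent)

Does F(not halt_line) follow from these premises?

No

Premise 6 is O(quarantine_summons -> halt_line), but O(quarantine_summons) is not derivable from the premises (the permission P(quarantine_summons) asserts only not O(not quarantine_summons), not O(quarantine_summons)), so it does not yield O(halt_line).
No other premise forces O(halt_line). An ideal world satisfying every premise can still have not halt_line true, so F(not halt_line) is not derivable.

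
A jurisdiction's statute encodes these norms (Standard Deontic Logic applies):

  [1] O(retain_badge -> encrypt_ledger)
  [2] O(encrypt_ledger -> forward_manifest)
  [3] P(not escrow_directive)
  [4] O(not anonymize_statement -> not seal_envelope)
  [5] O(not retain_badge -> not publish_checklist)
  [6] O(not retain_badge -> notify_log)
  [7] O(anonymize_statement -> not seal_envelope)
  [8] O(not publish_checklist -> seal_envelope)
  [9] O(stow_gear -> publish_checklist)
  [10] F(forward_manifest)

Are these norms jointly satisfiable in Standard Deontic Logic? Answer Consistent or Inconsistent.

Inconsistent

Premises 4 and 7 are O(not anonymize_statement -> not seal_envelope) and O(anonymize_statement -> not seal_envelope); every ideal world satisfies not anonymize_statement or anonymize_statement, so in either case not seal_envelope holds — hence O(not seal_envelope).
Premise 8, O(not publish_checklist -> seal_envelope), contraposes to O(not seal_envelope -> publish_checklist); with O(not seal_envelope) we get O(publish_checklist).
Premise 5, O(not retain_badge -> not publish_checklist), contraposes to O(publish_checklist -> retain_badge); with O(publish_checklist) we get O(retain_badge).
Applying K to premise 1 (O(retain_badge -> encrypt_ledger)) and O(retain_badge) yields O(encrypt_ledger).
From O(encrypt_ledger) and premise 2, O(encrypt_ledger -> forward_manifest), we obtain O(forward_manifest).
However, F(forward_manifest) at premise 10 amounts to O(not forward_manifest).
We now have both O(forward_manifest) and O(not forward_manifest) — forward_manifest is simultaneously obligatory and forbidden, violating the D-axiom.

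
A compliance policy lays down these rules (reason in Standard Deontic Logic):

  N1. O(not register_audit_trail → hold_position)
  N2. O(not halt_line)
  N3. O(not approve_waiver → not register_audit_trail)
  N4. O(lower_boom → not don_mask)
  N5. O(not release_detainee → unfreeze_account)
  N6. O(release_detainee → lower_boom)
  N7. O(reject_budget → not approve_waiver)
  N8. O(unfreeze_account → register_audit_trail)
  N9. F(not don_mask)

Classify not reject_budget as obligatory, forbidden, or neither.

Obligatory

F(not don_mask) at premise 9 means O(don_mask).
Premise 4, O(lower_boom → not don_mask), contraposes to O(don_mask → not lower_boom); with O(don_mask) we get O(not lower_boom).
Premise 6, O(release_detainee → lower_boom), contraposes to O(not lower_boom → not release_detainee); with O(not lower_boom) we get O(not release_detainee).
Applying K to premise 5 (O(not release_detainee → unfreeze_account)) and O(not release_detainee) yields O(unfreeze_account).
Applying K to premise 8 (O(unfreeze_account → register_audit_trail)) and O(unfreeze_account) yields O(register_audit_trail).
The contrapositive of premise 3 (O(not approve_waiver → not register_audit_trail)) is O(register_audit_trail → approve_waiver), and O(register_audit_trail) is already established, so O(approve_waiver).
Premise 7, O(reject_budget → not approve_waiver), contraposes to O(approve_waiver → not reject_budget); with O(approve_waiver) we get O(not reject_budget).
Premises 1, 2 do not contribute to this derivation.
Hence not reject_budget is obligatory.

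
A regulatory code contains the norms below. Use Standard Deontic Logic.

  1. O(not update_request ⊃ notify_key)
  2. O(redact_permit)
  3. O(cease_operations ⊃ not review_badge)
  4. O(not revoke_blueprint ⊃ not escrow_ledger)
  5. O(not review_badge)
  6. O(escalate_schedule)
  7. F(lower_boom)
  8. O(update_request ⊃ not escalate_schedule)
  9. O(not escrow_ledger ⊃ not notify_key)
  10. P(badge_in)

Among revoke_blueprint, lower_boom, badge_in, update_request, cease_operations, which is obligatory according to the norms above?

revoke_blueprint

From premise 6 we have O(escalate_schedule).
The contrapositive of premise 8 (O(update_request ⊃ not escalate_schedule)) is O(escalate_schedule ⊃ not update_request), and O(escalate_schedule) is already established, so O(not update_request).
From O(not update_request) and premise 1, O(not update_request ⊃ notify_key), we obtain O(notify_key).
Premise 9 is O(not escrow_ledger ⊃ not notify_key); contrapositively O(notify_key ⊃ escrow_ledger). Since O(notify_key) holds, K gives O(escrow_ledger).
Premise 4 is O(not revoke_blueprint ⊃ not escrow_ledger); contrapositively O(escrow_ledger ⊃ revoke_blueprint). Since O(escrow_ledger) holds, K gives O(revoke_blueprint).
So O(revoke_blueprint) holds — revoke_blueprint is obligatory. None of the other listed options is made obligatory by any chain of premises.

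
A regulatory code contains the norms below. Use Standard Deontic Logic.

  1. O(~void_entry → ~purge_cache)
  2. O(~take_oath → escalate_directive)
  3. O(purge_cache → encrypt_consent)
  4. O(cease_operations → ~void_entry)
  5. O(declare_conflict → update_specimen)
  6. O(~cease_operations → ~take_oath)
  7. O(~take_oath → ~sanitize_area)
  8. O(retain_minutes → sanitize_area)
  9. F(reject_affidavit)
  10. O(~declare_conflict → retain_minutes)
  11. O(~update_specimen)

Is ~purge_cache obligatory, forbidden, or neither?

From premise 11 we have O(~update_specimen).
The contrapositive of premise 5 (O(declare_conflict → update_specimen)) is O(~update_specimen → ~declare_conflict), and O(~update_specimen) is already established, so O(~declare_conflict).
From O(~declare_conflict) and premise 10, O(~declare_conflict → retain_minutes), we obtain O(retain_minutes).
Applying K to premise 8 (O(retain_minutes → sanitize_area)) and O(retain_minutes) yields O(sanitize_area).
Premise 7, O(~take_oath → ~sanitize_area), contraposes to O(sanitize_area → take_oath); with O(sanitize_area) we get O(take_oath).
Premise 6, O(~cease_operations → ~take_oath), contraposes to O(take_oath → cease_operations); with O(take_oath) we get O(cease_operations).
Premise 4 is O(cease_operations → ~void_entry); since O(cease_operations), deontic closure gives O(~void_entry).
With premise 1, O(~void_entry → ~purge_cache), the K-axiom yields O(~purge_cache).
Premises 2, 3, 9 do not contribute to this derivation.
Hence ~purge_cache is obligatory.

Obligatory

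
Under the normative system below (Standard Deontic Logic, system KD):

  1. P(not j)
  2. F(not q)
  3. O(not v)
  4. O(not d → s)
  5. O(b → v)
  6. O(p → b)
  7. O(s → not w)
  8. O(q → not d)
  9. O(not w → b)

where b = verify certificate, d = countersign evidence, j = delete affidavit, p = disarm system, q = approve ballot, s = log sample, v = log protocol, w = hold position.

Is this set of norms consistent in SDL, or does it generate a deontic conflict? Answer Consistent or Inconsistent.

Premise 2 is F(not q), i.e. O(q).
Premise 8 is O(q → not d); since O(q), deontic closure gives O(not d).
With premise 4, O(not d → s), the K-axiom yields O(s).
Premise 7 is O(s → not w); since O(s), deontic closure gives O(not w).
With premise 9, O(not w → b), the K-axiom yields O(b).
Applying K to premise 5 (O(b → v)) and O(b) yields O(v).
But premise 3 directly asserts O(not v).
We now have both O(v) and O(not v) — v is simultaneously obligatory and forbidden, violating the D-axiom.

Inconsistent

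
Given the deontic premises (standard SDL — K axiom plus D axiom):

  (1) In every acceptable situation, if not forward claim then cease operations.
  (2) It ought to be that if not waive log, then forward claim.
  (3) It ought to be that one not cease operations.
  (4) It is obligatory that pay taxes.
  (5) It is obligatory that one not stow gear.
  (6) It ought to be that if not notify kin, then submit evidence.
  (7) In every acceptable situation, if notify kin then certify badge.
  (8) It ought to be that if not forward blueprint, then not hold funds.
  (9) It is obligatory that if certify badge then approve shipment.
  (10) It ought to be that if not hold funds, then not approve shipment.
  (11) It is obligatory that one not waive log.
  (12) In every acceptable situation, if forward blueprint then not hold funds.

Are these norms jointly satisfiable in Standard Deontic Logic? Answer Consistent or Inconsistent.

Consistent

Premise 1 is O(¬forward_claim → cease_operations), but O(¬forward_claim) is not derivable from the premises, so it does not yield O(cease_operations).
So O(cease_operations) is not derivable, and the apparent clash with O(¬cease_operations) does not arise.
A world satisfying every obligation exists (e.g. approve_shipment=false, cease_operations=false, certify_badge=false, forward_blueprint=false, forward_claim=true, hold_funds=false, notify_kin=false, pay_taxes=true, stow_gear=false, submit_evidence=true, waive_log=false); no atom is both obligatory and forbidden, so the set is consistent.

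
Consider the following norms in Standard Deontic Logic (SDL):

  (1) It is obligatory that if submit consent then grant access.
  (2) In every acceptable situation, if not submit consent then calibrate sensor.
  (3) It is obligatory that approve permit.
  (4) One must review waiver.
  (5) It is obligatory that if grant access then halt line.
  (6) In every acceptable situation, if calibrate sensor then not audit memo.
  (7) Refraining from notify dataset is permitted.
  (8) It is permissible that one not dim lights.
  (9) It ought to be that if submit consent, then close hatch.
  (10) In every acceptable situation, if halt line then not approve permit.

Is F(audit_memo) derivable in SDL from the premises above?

Premise 3 states O(approve_permit) outright.
The contrapositive of premise 10 (O(halt_line → ¬approve_permit)) is O(approve_permit → ¬halt_line), and O(approve_permit) is already established, so O(¬halt_line).
Premise 5, O(grant_access → halt_line), contraposes to O(¬halt_line → ¬grant_access); with O(¬halt_line) we get O(¬grant_access).
Premise 1 is O(submit_consent → grant_access); contrapositively O(¬grant_access → ¬submit_consent). Since O(¬grant_access) holds, K gives O(¬submit_consent).
With premise 2, O(¬submit_consent → calibrate_sensor), the K-axiom yields O(calibrate_sensor).
Premise 6 is O(calibrate_sensor → ¬audit_memo); since O(calibrate_sensor), deontic closure gives O(¬audit_memo).
Premises 4, 7, 8, 9 do not contribute to this derivation.
So O(¬audit_memo) holds, i.e. F(audit_memo). The claim follows.

Yes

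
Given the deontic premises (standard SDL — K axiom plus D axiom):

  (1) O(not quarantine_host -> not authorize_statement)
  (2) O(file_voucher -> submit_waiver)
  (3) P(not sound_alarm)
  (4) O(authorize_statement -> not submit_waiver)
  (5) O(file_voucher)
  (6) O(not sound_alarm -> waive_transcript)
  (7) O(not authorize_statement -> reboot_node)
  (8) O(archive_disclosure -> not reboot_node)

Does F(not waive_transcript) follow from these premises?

No

Premise 6 is O(not sound_alarm -> waive_transcript), but O(not sound_alarm) is not derivable from the premises (the permission P(not sound_alarm) asserts only not O(sound_alarm), not O(not sound_alarm)), so it does not yield O(waive_transcript).
No other premise forces O(waive_transcript). An ideal world satisfying every premise can still have not waive_transcript true, so F(not waive_transcript) is not derivable.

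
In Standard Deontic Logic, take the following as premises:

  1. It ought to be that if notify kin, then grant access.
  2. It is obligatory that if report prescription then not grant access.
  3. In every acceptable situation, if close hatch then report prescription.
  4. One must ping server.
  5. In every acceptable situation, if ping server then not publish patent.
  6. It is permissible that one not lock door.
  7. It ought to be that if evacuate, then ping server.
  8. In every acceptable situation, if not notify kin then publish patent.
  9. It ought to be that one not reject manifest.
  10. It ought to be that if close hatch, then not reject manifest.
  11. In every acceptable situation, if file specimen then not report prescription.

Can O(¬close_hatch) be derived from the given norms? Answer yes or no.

Yes

Premise 4 gives O(ping_server).
Premise 5 is O(ping_server → ¬publish_patent); since O(ping_server), deontic closure gives O(¬publish_patent).
Premise 8, O(¬notify_kin → publish_patent), contraposes to O(¬publish_patent → notify_kin); with O(¬publish_patent) we get O(notify_kin).
From O(notify_kin) and premise 1, O(notify_kin → grant_access), we obtain O(grant_access).
The contrapositive of premise 2 (O(report_prescription → ¬grant_access)) is O(grant_access → ¬report_prescription), and O(grant_access) is already established, so O(¬report_prescription).
The contrapositive of premise 3 (O(close_hatch → report_prescription)) is O(¬report_prescription → ¬close_hatch), and O(¬report_prescription) is already established, so O(¬close_hatch).
Premises 6, 7, 9, 10, 11 do not contribute to this derivation.
So O(¬close_hatch) follows.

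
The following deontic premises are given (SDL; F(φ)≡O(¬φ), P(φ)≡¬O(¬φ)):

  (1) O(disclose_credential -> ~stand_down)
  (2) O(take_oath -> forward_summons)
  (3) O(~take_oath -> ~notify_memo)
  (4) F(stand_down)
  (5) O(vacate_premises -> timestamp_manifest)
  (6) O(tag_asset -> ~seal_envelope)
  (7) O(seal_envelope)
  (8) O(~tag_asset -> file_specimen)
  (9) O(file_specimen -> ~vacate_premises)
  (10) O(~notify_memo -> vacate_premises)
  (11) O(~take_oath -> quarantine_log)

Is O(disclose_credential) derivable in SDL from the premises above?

No

Premise 1 is O(disclose_credential -> ~stand_down); even if O(~stand_down) held, inferring O(disclose_credential) would be affirming the consequent — invalid.
No other premise forces O(disclose_credential). An ideal world satisfying every premise can still have disclose_credential false, so O(disclose_credential) is not derivable.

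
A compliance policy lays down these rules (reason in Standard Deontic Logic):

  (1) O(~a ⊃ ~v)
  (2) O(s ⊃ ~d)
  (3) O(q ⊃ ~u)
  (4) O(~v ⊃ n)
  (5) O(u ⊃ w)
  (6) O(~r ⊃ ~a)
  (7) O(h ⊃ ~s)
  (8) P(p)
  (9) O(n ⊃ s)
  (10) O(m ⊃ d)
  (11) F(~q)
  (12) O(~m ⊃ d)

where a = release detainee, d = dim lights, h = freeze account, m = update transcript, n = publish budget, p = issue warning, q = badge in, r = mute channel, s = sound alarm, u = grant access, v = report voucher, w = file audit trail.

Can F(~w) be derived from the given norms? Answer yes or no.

Premise 5 is O(u ⊃ w), but O(u) is not derivable from the premises, so it does not yield O(w).
No other premise forces O(w). An ideal world satisfying every premise can still have ~w true, so F(~w) is not derivable.

No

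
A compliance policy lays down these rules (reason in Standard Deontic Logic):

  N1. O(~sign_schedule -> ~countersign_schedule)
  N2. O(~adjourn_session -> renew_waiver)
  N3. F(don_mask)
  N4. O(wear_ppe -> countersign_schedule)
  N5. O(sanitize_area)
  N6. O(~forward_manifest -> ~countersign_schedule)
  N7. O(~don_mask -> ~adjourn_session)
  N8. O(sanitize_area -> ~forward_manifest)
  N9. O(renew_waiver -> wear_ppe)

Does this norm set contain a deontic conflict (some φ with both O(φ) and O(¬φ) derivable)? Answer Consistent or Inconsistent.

Inconsistent

From premise 5 we have O(sanitize_area).
Applying K to premise 8 (O(sanitize_area -> ~forward_manifest)) and O(sanitize_area) yields O(~forward_manifest).
Premise 6 is O(~forward_manifest -> ~countersign_schedule); since O(~forward_manifest), deontic closure gives O(~countersign_schedule).
The contrapositive of premise 4 (O(wear_ppe -> countersign_schedule)) is O(~countersign_schedule -> ~wear_ppe), and O(~countersign_schedule) is already established, so O(~wear_ppe).
Premise 9 is O(renew_waiver -> wear_ppe); contrapositively O(~wear_ppe -> ~renew_waiver). Since O(~wear_ppe) holds, K gives O(~renew_waiver).
The contrapositive of premise 2 (O(~adjourn_session -> renew_waiver)) is O(~renew_waiver -> adjourn_session), and O(~renew_waiver) is already established, so O(adjourn_session).
The contrapositive of premise 7 (O(~don_mask -> ~adjourn_session)) is O(adjourn_session -> don_mask), and O(adjourn_session) is already established, so O(don_mask).
But premise 3, F(don_mask), means O(~don_mask).
We now have both O(don_mask) and O(~don_mask) — don_mask is simultaneously obligatory and forbidden, violating the D-axiom.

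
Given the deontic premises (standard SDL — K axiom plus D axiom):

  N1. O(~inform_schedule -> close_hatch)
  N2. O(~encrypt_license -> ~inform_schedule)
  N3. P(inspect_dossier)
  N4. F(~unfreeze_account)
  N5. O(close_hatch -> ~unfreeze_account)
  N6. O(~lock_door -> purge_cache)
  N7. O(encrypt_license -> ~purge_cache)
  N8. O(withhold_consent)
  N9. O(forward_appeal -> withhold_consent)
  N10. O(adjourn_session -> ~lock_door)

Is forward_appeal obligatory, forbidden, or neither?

Neither

Premise 9 is O(forward_appeal -> withhold_consent); even if O(withhold_consent) held, inferring O(forward_appeal) would be affirming the consequent — invalid.
No premise or chain of K-axiom applications forces O(forward_appeal), and none forces O(~forward_appeal). So forward_appeal is neither obligatory nor forbidden under these norms.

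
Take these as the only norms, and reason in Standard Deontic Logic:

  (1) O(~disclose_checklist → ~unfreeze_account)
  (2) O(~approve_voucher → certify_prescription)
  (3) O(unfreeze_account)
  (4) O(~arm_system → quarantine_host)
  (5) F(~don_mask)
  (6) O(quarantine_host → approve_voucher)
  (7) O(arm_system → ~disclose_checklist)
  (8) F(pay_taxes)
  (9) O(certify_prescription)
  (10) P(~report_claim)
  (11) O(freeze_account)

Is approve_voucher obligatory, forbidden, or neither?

Obligatory

Premise 3 states O(unfreeze_account) outright.
Premise 1, O(~disclose_checklist → ~unfreeze_account), contraposes to O(unfreeze_account → disclose_checklist); with O(unfreeze_account) we get O(disclose_checklist).
Premise 7 is O(arm_system → ~disclose_checklist); contrapositively O(disclose_checklist → ~arm_system). Since O(disclose_checklist) holds, K gives O(~arm_system).
Premise 4 is O(~arm_system → quarantine_host); since O(~arm_system), deontic closure gives O(quarantine_host).
From O(quarantine_host) and premise 6, O(quarantine_host → approve_voucher), we obtain O(approve_voucher).
Premises 2, 5, 8, 9, 10, 11 do not contribute to this derivation.
Hence approve_voucher is obligatory.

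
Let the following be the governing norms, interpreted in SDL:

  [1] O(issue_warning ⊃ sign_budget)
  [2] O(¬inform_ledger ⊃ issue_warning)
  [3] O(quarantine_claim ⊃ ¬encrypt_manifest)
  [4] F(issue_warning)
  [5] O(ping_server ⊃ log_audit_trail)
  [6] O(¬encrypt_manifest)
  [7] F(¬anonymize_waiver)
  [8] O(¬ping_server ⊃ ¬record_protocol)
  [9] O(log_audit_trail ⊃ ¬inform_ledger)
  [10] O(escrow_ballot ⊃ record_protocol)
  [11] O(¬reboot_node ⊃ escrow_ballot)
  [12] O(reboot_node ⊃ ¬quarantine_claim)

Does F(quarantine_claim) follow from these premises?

Premise 4, F(issue_warning), is equivalent to O(¬issue_warning).
The contrapositive of premise 2 (O(¬inform_ledger ⊃ issue_warning)) is O(¬issue_warning ⊃ inform_ledger), and O(¬issue_warning) is already established, so O(inform_ledger).
The contrapositive of premise 9 (O(log_audit_trail ⊃ ¬inform_ledger)) is O(inform_ledger ⊃ ¬log_audit_trail), and O(inform_ledger) is already established, so O(¬log_audit_trail).
Premise 5 is O(ping_server ⊃ log_audit_trail); contrapositively O(¬log_audit_trail ⊃ ¬ping_server). Since O(¬log_audit_trail) holds, K gives O(¬ping_server).
From O(¬ping_server) and premise 8, O(¬ping_server ⊃ ¬record_protocol), we obtain O(¬record_protocol).
Premise 10 is O(escrow_ballot ⊃ record_protocol); contrapositively O(¬record_protocol ⊃ ¬escrow_ballot). Since O(¬record_protocol) holds, K gives O(¬escrow_ballot).
The contrapositive of premise 11 (O(¬reboot_node ⊃ escrow_ballot)) is O(¬escrow_ballot ⊃ reboot_node), and O(¬escrow_ballot) is already established, so O(reboot_node).
Premise 12 is O(reboot_node ⊃ ¬quarantine_claim); since O(reboot_node), deontic closure gives O(¬quarantine_claim).
Premises 1, 3, 6, 7 do not contribute to this derivation.
So O(¬quarantine_claim) holds, i.e. F(quarantine_claim). The claim follows.

Yes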